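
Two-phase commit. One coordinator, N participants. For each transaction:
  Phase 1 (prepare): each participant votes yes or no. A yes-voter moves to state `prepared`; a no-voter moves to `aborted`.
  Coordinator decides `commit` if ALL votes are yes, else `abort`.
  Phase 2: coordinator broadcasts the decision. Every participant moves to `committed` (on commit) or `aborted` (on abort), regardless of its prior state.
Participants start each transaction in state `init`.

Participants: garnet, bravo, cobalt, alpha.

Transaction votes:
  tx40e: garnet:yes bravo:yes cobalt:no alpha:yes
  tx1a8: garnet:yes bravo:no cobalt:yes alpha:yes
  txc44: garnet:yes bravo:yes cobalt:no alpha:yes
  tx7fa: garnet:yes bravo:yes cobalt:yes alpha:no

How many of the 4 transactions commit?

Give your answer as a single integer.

tx40e: no from cobalt -> abort (commits=0)
tx1a8: no from bravo -> abort (commits=0)
txc44: no from cobalt -> abort (commits=0)
tx7fa: no from alpha -> abort (commits=0)

Answer: 0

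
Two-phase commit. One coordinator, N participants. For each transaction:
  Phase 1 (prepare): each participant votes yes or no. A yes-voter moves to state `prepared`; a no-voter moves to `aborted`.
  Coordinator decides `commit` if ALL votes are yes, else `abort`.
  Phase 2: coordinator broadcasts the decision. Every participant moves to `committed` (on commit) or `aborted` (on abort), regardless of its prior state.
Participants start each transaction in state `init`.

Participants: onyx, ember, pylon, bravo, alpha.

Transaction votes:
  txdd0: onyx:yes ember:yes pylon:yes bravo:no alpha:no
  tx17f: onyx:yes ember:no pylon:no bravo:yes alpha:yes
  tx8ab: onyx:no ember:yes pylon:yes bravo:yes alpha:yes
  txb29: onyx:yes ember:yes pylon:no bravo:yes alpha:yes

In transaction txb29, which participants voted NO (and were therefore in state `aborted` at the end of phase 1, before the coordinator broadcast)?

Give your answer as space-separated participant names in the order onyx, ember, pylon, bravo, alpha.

Answer: pylon

Derivation:
Txn txb29 phase 1: onyx yes -> prepared; ember yes -> prepared; pylon no -> aborted; bravo yes -> prepared; alpha yes -> prepared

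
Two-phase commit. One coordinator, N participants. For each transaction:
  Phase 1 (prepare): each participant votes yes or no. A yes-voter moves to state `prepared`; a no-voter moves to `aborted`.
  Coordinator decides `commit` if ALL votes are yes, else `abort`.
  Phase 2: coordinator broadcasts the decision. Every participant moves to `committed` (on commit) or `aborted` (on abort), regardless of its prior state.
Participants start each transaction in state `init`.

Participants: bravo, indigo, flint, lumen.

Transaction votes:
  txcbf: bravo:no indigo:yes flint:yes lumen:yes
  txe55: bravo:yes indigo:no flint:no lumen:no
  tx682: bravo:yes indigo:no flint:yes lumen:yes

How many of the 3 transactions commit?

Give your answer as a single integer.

txcbf: no from bravo -> abort (commits=0)
txe55: no from indigo, flint, lumen -> abort (commits=0)
tx682: no from indigo -> abort (commits=0)

Answer: 0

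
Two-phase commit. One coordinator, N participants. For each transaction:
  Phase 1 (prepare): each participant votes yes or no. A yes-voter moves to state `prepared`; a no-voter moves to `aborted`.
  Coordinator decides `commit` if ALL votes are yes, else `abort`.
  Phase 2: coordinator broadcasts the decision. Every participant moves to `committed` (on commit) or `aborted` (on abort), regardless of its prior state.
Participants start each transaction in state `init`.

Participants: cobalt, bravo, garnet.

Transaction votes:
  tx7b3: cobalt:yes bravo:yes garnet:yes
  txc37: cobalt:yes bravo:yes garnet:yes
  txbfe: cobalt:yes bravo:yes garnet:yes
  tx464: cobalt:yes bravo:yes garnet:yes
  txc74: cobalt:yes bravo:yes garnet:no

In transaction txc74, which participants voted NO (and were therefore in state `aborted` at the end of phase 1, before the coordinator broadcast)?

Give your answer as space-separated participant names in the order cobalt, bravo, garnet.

Txn txc74 phase 1: cobalt yes -> prepared; bravo yes -> prepared; garnet no -> aborted

Answer: garnet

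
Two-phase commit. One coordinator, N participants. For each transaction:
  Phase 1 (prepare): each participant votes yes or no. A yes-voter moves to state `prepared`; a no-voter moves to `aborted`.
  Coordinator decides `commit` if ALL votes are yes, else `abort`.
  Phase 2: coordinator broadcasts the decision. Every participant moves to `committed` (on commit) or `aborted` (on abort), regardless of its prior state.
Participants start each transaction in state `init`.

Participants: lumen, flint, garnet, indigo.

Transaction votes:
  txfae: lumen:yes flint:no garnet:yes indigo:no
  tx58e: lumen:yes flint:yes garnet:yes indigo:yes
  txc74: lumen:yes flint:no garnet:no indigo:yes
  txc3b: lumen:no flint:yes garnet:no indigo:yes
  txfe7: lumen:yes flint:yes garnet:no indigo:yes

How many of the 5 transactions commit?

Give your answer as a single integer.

txfae: no from flint, indigo -> abort (commits=0)
tx58e: all yes -> commit (commits=1)
txc74: no from flint, garnet -> abort (commits=1)
txc3b: no from lumen, garnet -> abort (commits=1)
txfe7: no from garnet -> abort (commits=1)

Answer: 1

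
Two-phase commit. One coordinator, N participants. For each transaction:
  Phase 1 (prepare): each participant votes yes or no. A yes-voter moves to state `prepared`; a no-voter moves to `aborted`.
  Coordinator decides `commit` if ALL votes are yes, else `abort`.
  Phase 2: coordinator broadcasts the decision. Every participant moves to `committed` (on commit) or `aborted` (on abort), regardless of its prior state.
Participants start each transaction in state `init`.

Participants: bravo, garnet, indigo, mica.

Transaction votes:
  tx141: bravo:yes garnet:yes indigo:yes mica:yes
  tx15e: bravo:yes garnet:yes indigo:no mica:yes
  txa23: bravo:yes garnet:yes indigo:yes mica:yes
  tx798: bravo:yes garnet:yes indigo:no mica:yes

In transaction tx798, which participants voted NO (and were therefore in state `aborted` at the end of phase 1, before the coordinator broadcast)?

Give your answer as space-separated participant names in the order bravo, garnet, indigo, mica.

Answer: indigo

Derivation:
Txn tx798 phase 1: bravo yes -> prepared; garnet yes -> prepared; indigo no -> aborted; mica yes -> prepared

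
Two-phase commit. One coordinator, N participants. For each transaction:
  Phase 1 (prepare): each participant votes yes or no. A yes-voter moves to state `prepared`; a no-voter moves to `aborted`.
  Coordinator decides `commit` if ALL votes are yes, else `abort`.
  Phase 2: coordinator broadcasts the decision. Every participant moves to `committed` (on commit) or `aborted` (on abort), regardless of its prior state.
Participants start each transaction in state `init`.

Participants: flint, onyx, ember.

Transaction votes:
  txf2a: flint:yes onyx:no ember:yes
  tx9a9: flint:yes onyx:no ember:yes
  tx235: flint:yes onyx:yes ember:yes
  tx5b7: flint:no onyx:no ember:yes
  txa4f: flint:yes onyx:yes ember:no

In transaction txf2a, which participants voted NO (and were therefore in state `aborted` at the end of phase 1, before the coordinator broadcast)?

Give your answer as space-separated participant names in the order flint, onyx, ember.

Answer: onyx

Derivation:
Txn txf2a phase 1: flint yes -> prepared; onyx no -> aborted; ember yes -> prepared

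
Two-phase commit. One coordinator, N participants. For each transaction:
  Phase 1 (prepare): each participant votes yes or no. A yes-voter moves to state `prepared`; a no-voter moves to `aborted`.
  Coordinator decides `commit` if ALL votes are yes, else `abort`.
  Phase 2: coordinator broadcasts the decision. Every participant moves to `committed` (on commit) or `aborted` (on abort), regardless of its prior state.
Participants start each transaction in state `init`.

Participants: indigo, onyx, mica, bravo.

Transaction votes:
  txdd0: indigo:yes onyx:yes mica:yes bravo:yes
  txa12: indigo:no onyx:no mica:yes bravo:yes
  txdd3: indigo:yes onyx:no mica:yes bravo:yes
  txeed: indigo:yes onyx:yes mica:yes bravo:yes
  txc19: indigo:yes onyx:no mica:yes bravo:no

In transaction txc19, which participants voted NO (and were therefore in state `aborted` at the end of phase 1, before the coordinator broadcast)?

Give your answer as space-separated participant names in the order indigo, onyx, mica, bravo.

Txn txc19 phase 1: indigo yes -> prepared; onyx no -> aborted; mica yes -> prepared; bravo no -> aborted

Answer: onyx bravo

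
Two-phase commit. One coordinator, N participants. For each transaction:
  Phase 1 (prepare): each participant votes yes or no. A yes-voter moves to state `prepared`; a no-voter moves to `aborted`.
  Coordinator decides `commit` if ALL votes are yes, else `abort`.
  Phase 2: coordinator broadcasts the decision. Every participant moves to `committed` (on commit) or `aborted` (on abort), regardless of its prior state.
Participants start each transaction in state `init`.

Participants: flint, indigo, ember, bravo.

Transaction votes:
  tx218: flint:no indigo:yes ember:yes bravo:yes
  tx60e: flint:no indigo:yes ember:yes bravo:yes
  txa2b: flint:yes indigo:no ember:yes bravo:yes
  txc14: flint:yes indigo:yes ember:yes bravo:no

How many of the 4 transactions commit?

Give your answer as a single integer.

Answer: 0

Derivation:
tx218: no from flint -> abort (commits=0)
tx60e: no from flint -> abort (commits=0)
txa2b: no from indigo -> abort (commits=0)
txc14: no from bravo -> abort (commits=0)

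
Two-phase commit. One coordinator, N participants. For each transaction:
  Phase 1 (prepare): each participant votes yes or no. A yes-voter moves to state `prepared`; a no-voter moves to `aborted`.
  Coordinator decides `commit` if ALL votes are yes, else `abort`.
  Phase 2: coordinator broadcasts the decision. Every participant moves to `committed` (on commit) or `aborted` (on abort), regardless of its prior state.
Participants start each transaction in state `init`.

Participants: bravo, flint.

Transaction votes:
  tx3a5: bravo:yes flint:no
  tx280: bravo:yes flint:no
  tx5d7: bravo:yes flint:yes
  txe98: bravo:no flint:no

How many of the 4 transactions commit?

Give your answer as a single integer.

Answer: 1

Derivation:
tx3a5: no from flint -> abort (commits=0)
tx280: no from flint -> abort (commits=0)
tx5d7: all yes -> commit (commits=1)
txe98: no from bravo, flint -> abort (commits=1)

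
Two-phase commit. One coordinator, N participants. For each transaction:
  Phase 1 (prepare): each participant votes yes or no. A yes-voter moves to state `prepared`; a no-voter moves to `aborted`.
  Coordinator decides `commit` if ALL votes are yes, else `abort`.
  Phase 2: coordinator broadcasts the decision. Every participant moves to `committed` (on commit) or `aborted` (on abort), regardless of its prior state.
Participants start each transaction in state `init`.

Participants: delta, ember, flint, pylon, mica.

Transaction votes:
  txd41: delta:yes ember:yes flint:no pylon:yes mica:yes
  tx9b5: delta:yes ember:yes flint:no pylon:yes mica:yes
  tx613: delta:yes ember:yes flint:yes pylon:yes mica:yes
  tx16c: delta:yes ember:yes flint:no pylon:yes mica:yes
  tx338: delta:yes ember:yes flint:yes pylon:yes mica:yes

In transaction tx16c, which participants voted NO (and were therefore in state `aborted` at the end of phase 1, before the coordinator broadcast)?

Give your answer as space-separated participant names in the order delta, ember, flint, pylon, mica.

Txn tx16c phase 1: delta yes -> prepared; ember yes -> prepared; flint no -> aborted; pylon yes -> prepared; mica yes -> prepared

Answer: flint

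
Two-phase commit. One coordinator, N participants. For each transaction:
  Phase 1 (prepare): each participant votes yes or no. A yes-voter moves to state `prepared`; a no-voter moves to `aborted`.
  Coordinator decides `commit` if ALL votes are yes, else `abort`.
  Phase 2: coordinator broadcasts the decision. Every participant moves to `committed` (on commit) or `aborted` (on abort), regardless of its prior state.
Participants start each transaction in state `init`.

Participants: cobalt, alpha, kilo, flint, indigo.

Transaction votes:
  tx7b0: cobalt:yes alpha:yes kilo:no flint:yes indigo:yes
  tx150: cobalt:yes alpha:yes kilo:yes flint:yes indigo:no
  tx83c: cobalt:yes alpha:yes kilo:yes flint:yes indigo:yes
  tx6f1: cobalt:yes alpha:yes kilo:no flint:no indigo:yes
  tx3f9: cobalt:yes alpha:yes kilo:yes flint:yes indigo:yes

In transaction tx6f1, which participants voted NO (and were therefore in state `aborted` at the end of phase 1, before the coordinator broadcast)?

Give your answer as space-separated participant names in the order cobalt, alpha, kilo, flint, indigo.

Answer: kilo flint

Derivation:
Txn tx6f1 phase 1: cobalt yes -> prepared; alpha yes -> prepared; kilo no -> aborted; flint no -> aborted; indigo yes -> prepared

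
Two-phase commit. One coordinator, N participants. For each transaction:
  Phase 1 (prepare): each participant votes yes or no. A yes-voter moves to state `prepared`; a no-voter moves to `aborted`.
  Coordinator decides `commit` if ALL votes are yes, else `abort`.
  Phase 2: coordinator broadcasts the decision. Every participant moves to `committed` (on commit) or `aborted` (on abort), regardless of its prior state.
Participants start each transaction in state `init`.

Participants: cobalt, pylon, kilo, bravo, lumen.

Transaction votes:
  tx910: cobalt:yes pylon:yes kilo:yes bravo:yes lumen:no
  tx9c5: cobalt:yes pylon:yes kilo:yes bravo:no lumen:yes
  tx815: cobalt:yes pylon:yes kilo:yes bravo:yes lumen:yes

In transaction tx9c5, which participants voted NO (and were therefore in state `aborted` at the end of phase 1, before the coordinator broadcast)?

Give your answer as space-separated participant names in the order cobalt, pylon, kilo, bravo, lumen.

Answer: bravo

Derivation:
Txn tx9c5 phase 1: cobalt yes -> prepared; pylon yes -> prepared; kilo yes -> prepared; bravo no -> aborted; lumen yes -> prepared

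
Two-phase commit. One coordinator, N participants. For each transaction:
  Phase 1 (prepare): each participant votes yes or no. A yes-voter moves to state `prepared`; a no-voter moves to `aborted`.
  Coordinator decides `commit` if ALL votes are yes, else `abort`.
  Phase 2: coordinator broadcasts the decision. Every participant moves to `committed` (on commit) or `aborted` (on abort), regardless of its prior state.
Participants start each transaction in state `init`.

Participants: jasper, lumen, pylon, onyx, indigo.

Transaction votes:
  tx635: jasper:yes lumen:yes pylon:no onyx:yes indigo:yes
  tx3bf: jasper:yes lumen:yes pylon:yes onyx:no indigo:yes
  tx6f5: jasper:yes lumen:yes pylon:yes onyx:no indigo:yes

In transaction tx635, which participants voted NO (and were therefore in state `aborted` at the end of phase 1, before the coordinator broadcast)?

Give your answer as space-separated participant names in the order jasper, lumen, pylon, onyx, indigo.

Txn tx635 phase 1: jasper yes -> prepared; lumen yes -> prepared; pylon no -> aborted; onyx yes -> prepared; indigo yes -> prepared

Answer: pylon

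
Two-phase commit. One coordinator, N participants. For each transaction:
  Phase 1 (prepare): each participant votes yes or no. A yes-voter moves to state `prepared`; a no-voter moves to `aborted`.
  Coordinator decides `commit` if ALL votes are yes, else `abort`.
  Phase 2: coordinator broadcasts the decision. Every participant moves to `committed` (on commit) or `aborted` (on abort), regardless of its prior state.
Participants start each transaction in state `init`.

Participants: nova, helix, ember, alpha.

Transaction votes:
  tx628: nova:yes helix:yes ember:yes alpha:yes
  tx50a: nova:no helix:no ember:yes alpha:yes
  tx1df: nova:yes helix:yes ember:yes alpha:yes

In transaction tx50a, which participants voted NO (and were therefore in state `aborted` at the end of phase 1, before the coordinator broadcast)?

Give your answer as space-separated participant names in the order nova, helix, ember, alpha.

Answer: nova helix

Derivation:
Txn tx50a phase 1: nova no -> aborted; helix no -> aborted; ember yes -> prepared; alpha yes -> prepared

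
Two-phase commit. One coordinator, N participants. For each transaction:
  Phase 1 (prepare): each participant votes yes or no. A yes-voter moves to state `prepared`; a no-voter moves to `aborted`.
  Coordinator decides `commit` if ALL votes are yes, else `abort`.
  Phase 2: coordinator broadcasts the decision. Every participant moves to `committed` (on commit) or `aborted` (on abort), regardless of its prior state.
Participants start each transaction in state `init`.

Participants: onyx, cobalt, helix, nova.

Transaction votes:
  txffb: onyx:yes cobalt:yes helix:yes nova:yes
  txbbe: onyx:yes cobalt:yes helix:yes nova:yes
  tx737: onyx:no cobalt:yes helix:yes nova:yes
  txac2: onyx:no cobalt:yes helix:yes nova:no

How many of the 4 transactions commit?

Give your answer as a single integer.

Answer: 2

Derivation:
txffb: all yes -> commit (commits=1)
txbbe: all yes -> commit (commits=2)
tx737: no from onyx -> abort (commits=2)
txac2: no from onyx, nova -> abort (commits=2)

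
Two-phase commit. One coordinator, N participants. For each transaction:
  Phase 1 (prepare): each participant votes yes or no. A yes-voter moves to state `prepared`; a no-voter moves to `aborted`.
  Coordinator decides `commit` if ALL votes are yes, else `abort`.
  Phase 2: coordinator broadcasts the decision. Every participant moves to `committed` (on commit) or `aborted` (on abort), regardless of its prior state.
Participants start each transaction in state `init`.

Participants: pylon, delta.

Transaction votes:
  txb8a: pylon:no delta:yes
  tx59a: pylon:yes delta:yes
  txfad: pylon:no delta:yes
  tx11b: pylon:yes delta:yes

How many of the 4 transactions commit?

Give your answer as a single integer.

txb8a: no from pylon -> abort (commits=0)
tx59a: all yes -> commit (commits=1)
txfad: no from pylon -> abort (commits=1)
tx11b: all yes -> commit (commits=2)

Answer: 2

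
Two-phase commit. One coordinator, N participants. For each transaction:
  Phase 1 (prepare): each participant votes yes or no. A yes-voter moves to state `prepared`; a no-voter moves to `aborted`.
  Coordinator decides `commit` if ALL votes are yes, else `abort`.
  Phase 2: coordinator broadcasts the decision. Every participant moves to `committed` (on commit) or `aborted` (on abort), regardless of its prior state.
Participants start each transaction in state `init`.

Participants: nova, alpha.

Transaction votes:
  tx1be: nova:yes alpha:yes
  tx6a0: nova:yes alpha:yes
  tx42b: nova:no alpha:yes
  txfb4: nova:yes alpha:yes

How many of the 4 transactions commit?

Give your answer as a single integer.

Answer: 3

Derivation:
tx1be: all yes -> commit (commits=1)
tx6a0: all yes -> commit (commits=2)
tx42b: no from nova -> abort (commits=2)
txfb4: all yes -> commit (commits=3)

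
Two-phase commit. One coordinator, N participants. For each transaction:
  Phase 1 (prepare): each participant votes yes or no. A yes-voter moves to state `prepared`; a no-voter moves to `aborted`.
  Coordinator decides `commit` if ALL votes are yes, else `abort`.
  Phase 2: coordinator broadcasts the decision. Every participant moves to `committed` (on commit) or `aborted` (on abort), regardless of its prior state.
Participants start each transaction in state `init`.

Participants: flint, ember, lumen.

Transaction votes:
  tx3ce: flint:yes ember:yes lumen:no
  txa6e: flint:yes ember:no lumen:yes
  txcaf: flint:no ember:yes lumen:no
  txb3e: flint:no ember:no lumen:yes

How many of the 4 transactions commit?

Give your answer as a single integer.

tx3ce: no from lumen -> abort (commits=0)
txa6e: no from ember -> abort (commits=0)
txcaf: no from flint, lumen -> abort (commits=0)
txb3e: no from flint, ember -> abort (commits=0)

Answer: 0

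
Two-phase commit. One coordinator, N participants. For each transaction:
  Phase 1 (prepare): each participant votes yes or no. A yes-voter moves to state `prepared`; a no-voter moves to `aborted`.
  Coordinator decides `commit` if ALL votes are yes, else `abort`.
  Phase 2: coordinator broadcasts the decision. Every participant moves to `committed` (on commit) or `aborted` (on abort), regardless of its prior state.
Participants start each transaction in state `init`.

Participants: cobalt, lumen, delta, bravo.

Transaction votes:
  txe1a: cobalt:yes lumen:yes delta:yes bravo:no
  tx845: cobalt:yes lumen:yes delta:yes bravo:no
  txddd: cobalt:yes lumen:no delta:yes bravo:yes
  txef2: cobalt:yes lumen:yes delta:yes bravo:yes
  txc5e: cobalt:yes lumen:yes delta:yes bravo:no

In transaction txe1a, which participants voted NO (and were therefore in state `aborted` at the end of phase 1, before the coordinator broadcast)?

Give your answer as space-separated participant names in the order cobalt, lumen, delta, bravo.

Txn txe1a phase 1: cobalt yes -> prepared; lumen yes -> prepared; delta yes -> prepared; bravo no -> aborted

Answer: bravo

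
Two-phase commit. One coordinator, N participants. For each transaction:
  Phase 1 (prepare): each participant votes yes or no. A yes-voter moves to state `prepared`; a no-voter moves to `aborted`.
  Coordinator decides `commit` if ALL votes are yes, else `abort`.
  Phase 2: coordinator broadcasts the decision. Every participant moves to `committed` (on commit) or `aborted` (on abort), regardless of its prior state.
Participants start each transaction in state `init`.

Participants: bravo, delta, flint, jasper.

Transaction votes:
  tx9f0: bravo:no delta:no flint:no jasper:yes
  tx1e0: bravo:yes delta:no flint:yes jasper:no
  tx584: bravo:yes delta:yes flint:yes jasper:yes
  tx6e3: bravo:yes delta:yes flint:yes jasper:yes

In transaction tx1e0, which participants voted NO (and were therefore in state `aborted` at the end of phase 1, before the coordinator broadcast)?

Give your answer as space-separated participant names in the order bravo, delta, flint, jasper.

Answer: delta jasper

Derivation:
Txn tx1e0 phase 1: bravo yes -> prepared; delta no -> aborted; flint yes -> prepared; jasper no -> aborted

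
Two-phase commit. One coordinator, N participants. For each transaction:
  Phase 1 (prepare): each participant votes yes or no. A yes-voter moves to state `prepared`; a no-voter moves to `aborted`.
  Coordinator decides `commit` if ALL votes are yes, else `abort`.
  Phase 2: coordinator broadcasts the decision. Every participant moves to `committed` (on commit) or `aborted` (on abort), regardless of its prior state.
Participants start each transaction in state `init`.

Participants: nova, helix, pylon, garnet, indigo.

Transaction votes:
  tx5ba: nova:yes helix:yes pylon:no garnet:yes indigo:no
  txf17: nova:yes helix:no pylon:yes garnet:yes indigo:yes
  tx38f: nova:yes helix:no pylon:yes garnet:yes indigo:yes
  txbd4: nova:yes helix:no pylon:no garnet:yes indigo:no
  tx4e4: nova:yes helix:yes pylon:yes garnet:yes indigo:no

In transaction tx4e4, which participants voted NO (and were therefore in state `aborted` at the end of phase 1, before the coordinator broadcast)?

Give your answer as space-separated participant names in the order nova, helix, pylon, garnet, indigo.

Txn tx4e4 phase 1: nova yes -> prepared; helix yes -> prepared; pylon yes -> prepared; garnet yes -> prepared; indigo no -> aborted

Answer: indigo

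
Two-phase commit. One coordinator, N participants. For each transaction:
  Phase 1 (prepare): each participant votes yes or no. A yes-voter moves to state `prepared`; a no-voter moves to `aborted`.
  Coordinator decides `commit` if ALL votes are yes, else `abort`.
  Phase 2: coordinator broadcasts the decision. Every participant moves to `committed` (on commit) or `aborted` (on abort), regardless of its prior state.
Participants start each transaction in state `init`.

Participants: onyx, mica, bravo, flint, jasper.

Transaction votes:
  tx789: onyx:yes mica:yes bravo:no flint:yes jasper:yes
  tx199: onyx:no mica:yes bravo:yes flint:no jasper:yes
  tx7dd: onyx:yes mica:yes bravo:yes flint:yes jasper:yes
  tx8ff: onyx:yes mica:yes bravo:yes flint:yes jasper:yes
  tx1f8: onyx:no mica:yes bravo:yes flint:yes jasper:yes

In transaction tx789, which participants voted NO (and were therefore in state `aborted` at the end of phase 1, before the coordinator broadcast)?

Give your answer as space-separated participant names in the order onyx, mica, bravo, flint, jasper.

Txn tx789 phase 1: onyx yes -> prepared; mica yes -> prepared; bravo no -> aborted; flint yes -> prepared; jasper yes -> prepared

Answer: bravo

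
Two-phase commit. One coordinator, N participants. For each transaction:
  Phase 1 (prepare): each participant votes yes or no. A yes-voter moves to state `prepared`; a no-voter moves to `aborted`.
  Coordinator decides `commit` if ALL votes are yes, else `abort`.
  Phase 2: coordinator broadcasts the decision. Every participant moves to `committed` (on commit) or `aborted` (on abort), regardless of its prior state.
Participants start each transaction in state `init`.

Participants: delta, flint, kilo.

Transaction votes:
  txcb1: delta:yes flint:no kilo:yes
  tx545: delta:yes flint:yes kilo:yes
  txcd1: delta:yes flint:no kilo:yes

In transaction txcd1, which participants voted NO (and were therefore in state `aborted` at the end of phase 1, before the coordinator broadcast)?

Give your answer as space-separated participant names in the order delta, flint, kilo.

Txn txcd1 phase 1: delta yes -> prepared; flint no -> aborted; kilo yes -> prepared

Answer: flint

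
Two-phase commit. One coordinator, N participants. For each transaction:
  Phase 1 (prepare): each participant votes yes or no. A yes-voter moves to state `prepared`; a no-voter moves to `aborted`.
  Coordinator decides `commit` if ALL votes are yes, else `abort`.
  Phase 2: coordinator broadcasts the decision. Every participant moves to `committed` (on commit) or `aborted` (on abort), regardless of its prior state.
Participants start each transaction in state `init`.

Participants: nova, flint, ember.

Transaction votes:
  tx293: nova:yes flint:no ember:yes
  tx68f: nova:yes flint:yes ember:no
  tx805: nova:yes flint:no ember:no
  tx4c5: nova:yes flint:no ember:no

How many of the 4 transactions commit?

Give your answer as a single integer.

tx293: no from flint -> abort (commits=0)
tx68f: no from ember -> abort (commits=0)
tx805: no from flint, ember -> abort (commits=0)
tx4c5: no from flint, ember -> abort (commits=0)

Answer: 0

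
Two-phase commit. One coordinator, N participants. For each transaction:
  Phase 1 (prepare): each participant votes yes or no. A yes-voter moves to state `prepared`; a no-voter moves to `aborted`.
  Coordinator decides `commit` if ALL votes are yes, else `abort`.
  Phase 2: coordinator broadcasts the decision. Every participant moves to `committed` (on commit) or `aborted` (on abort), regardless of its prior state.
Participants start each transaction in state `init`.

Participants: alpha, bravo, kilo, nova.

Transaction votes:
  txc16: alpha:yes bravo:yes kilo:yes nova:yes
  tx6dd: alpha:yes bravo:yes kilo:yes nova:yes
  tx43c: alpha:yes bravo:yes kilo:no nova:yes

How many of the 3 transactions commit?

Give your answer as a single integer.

Answer: 2

Derivation:
txc16: all yes -> commit (commits=1)
tx6dd: all yes -> commit (commits=2)
tx43c: no from kilo -> abort (commits=2)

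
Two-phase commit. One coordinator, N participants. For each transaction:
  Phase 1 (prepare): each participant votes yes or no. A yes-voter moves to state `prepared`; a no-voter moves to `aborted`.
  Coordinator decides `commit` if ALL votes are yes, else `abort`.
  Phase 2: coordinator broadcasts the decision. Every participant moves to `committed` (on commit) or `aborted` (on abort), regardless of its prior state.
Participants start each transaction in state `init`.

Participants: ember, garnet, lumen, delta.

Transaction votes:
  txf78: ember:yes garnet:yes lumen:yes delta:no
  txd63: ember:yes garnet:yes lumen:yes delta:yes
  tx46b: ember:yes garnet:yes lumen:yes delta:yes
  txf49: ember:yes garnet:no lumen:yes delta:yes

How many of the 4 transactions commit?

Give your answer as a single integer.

txf78: no from delta -> abort (commits=0)
txd63: all yes -> commit (commits=1)
tx46b: all yes -> commit (commits=2)
txf49: no from garnet -> abort (commits=2)

Answer: 2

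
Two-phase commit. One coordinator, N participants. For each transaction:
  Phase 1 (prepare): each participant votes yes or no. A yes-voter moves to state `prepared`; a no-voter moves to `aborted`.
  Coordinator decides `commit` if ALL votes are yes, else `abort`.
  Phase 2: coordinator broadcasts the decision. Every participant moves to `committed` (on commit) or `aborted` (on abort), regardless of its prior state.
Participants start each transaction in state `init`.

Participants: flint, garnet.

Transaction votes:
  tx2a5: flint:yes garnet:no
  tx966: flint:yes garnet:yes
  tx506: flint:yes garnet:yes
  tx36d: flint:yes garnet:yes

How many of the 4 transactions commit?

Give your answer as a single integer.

Answer: 3

Derivation:
tx2a5: no from garnet -> abort (commits=0)
tx966: all yes -> commit (commits=1)
tx506: all yes -> commit (commits=2)
tx36d: all yes -> commit (commits=3)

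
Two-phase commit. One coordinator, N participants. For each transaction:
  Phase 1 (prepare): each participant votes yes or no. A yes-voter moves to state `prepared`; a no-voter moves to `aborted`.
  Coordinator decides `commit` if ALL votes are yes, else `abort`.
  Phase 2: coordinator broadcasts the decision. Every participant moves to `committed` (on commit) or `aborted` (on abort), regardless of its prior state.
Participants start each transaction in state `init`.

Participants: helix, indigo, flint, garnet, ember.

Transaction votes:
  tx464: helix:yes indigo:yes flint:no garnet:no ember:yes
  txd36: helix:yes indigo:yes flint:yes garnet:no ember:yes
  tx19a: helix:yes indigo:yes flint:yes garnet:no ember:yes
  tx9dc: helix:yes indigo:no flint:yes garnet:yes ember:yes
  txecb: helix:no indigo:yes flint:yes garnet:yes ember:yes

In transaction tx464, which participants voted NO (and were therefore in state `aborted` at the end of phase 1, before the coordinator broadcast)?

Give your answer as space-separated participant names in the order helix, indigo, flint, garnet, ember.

Answer: flint garnet

Derivation:
Txn tx464 phase 1: helix yes -> prepared; indigo yes -> prepared; flint no -> aborted; garnet no -> aborted; ember yes -> prepared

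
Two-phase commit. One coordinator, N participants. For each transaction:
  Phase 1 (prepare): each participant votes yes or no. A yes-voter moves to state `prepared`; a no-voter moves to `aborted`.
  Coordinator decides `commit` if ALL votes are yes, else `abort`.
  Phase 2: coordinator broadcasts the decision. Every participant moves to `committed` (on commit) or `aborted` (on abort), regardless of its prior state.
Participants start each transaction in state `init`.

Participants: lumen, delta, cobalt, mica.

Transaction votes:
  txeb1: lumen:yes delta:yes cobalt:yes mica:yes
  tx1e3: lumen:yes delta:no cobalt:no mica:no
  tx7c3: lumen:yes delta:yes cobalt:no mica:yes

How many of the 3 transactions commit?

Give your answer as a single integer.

Answer: 1

Derivation:
txeb1: all yes -> commit (commits=1)
tx1e3: no from delta, cobalt, mica -> abort (commits=1)
tx7c3: no from cobalt -> abort (commits=1)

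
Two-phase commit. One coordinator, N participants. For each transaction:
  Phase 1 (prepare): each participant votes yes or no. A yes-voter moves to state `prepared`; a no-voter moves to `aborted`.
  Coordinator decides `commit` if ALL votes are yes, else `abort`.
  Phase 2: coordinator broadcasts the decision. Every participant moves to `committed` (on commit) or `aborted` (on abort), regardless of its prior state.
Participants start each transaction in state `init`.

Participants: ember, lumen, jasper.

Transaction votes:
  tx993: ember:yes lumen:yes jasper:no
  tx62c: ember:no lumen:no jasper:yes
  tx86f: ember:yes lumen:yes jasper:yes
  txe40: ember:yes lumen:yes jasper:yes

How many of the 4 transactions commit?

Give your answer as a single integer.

tx993: no from jasper -> abort (commits=0)
tx62c: no from ember, lumen -> abort (commits=0)
tx86f: all yes -> commit (commits=1)
txe40: all yes -> commit (commits=2)

Answer: 2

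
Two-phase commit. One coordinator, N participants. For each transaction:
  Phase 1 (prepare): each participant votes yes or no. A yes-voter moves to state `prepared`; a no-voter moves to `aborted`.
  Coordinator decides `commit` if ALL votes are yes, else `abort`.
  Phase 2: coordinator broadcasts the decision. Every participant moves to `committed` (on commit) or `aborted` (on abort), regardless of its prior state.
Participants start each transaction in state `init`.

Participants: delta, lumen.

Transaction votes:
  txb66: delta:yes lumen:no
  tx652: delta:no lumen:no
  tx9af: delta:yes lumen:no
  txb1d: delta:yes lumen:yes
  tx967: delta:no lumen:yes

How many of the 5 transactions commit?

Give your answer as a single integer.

Answer: 1

Derivation:
txb66: no from lumen -> abort (commits=0)
tx652: no from delta, lumen -> abort (commits=0)
tx9af: no from lumen -> abort (commits=0)
txb1d: all yes -> commit (commits=1)
tx967: no from delta -> abort (commits=1)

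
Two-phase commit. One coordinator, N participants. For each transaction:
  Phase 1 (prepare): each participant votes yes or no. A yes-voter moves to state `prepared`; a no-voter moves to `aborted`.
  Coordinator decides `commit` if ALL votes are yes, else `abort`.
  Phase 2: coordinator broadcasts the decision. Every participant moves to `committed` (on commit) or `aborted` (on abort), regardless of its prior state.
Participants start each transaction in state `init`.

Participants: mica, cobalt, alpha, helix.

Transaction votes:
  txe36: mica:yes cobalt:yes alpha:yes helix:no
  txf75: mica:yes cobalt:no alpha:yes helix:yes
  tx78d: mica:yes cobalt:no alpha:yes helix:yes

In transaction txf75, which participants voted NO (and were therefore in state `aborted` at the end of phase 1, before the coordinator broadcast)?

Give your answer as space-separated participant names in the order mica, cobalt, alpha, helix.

Txn txf75 phase 1: mica yes -> prepared; cobalt no -> aborted; alpha yes -> prepared; helix yes -> prepared

Answer: cobalt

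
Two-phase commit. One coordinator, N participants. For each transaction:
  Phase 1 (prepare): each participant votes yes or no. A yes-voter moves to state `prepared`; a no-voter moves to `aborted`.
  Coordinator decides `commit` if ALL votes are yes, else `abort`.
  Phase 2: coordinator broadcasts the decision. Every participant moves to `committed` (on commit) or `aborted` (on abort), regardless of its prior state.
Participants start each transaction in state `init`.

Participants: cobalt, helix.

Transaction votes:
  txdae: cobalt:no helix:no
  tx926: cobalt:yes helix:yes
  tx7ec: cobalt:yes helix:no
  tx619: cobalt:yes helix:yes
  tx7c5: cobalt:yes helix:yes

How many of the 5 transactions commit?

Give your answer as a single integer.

txdae: no from cobalt, helix -> abort (commits=0)
tx926: all yes -> commit (commits=1)
tx7ec: no from helix -> abort (commits=1)
tx619: all yes -> commit (commits=2)
tx7c5: all yes -> commit (commits=3)

Answer: 3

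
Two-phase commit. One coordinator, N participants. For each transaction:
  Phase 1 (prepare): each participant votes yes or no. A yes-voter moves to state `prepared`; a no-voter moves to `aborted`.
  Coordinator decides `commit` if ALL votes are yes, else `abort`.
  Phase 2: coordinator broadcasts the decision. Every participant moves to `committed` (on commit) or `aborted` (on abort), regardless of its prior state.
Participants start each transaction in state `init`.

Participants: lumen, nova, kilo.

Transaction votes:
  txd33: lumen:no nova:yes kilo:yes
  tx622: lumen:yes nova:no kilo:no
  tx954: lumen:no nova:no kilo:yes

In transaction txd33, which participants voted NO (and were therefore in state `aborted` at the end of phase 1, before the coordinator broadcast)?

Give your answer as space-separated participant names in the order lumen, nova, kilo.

Txn txd33 phase 1: lumen no -> aborted; nova yes -> prepared; kilo yes -> prepared

Answer: lumen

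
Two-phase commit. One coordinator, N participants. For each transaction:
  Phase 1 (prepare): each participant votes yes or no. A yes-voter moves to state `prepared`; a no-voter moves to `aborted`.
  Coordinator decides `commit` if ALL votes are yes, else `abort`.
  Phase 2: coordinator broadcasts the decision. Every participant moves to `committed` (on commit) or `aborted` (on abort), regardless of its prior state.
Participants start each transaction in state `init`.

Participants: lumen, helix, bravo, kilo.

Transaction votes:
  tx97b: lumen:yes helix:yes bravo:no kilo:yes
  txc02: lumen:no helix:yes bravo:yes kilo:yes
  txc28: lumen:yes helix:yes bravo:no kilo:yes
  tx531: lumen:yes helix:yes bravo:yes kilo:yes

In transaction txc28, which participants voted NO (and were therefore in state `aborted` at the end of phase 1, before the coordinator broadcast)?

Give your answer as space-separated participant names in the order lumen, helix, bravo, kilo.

Txn txc28 phase 1: lumen yes -> prepared; helix yes -> prepared; bravo no -> aborted; kilo yes -> prepared

Answer: bravo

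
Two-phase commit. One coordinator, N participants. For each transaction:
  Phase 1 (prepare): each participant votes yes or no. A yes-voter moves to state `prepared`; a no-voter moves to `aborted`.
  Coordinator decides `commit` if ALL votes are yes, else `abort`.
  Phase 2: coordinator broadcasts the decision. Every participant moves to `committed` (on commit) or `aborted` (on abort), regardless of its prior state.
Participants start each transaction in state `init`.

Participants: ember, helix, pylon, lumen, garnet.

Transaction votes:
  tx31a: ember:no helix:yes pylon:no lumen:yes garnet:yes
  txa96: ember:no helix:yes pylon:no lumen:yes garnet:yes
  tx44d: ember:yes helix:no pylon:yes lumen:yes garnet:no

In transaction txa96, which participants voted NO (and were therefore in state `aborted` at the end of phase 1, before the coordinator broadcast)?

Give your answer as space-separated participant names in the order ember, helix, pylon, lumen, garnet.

Answer: ember pylon

Derivation:
Txn txa96 phase 1: ember no -> aborted; helix yes -> prepared; pylon no -> aborted; lumen yes -> prepared; garnet yes -> prepared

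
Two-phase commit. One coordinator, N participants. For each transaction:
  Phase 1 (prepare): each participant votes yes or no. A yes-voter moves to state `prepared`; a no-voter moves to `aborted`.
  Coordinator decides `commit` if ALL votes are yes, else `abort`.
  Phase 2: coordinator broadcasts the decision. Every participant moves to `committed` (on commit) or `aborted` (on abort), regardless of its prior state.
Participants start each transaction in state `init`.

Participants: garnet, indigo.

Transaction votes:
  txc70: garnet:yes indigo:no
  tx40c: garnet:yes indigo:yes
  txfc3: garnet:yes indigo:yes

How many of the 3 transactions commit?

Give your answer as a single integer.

Answer: 2

Derivation:
txc70: no from indigo -> abort (commits=0)
tx40c: all yes -> commit (commits=1)
txfc3: all yes -> commit (commits=2)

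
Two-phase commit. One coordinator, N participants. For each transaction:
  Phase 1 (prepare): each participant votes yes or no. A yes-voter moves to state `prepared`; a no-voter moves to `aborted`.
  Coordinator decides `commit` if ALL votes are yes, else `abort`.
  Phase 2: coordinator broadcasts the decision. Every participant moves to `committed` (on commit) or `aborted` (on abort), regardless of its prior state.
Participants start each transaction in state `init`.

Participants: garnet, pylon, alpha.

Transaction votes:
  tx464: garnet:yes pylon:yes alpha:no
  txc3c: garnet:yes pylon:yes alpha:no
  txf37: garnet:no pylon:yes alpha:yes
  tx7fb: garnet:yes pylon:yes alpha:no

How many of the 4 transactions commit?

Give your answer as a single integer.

Answer: 0

Derivation:
tx464: no from alpha -> abort (commits=0)
txc3c: no from alpha -> abort (commits=0)
txf37: no from garnet -> abort (commits=0)
tx7fb: no from alpha -> abort (commits=0)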